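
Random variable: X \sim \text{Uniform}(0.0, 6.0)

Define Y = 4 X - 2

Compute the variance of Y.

For Y = aX + b: Var(Y) = a² * Var(X)
Var(X) = (6 - 0)^2/12 = 3
Var(Y) = 4² * 3 = 16 * 3 = 48

48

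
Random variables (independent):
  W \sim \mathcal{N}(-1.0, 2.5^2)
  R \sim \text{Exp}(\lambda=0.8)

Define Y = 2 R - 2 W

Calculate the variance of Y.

For independent RVs: Var(aX + bY) = a²Var(X) + b²Var(Y)
Var(W) = 6.25
Var(R) = 1.5625
Var(Y) = (-2)²*6.25 + 2²*1.5625
= 4*6.25 + 4*1.5625 = 31.25

31.25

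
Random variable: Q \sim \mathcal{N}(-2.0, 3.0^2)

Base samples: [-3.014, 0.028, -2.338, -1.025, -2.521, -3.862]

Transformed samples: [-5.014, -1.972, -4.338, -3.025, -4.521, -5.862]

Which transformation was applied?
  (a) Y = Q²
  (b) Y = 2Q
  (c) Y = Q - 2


Checking option (c) Y = Q - 2:
  Q = -3.014 -> Y = -5.014 ✓
  Q = 0.028 -> Y = -1.972 ✓
  Q = -2.338 -> Y = -4.338 ✓
All samples match this transformation.

(c) Q - 2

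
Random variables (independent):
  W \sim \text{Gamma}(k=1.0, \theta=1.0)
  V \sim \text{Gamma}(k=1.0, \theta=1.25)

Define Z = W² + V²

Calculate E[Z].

E[Z] = E[W²] + E[V²]
E[W²] = Var(W) + E[W]² = 1 + 1 = 2
E[V²] = Var(V) + E[V]² = 1.5625 + 1.5625 = 3.125
E[Z] = 2 + 3.125 = 5.125

5.125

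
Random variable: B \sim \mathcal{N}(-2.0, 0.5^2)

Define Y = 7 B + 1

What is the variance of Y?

For Y = aB + b: Var(Y) = a² * Var(B)
Var(B) = 0.5^2 = 0.25
Var(Y) = 7² * 0.25 = 49 * 0.25 = 12.25

12.25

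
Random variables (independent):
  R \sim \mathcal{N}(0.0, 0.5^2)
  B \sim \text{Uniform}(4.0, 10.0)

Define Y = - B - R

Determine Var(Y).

For independent RVs: Var(aX + bY) = a²Var(X) + b²Var(Y)
Var(R) = 0.25
Var(B) = 3
Var(Y) = (-1)²*0.25 + (-1)²*3
= 1*0.25 + 1*3 = 3.25

3.25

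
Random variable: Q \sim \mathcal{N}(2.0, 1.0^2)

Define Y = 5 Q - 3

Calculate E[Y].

For Y = 5Q - 3:
E[Y] = 5 * E[Q] - 3
E[Q] = 2.0 = 2
E[Y] = 5 * 2 - 3 = 7

7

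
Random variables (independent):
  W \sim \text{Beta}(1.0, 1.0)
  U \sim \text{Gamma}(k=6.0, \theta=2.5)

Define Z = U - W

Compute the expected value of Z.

E[Z] = -1*E[W] + 1*E[U]
E[W] = 0.5
E[U] = 15
E[Z] = -1*0.5 + 1*15 = 14.5

14.5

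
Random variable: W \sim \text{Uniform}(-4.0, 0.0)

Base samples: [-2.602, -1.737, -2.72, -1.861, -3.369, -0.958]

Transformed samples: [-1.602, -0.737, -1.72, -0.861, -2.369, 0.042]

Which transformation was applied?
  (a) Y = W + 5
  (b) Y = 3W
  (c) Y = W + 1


Checking option (c) Y = W + 1:
  W = -2.602 -> Y = -1.602 ✓
  W = -1.737 -> Y = -0.737 ✓
  W = -2.72 -> Y = -1.72 ✓
All samples match this transformation.

(c) W + 1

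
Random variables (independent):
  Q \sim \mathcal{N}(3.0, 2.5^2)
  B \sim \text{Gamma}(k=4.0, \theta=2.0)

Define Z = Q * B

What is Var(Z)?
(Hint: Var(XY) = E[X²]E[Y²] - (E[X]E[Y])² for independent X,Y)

Var(XY) = E[X²]E[Y²] - (E[X]E[Y])²
E[Q] = 3, Var(Q) = 6.25
E[B] = 8, Var(B) = 16
E[Q²] = 6.25 + 3² = 15.25
E[B²] = 16 + 8² = 80
Var(Z) = 15.25*80 - (3*8)²
= 1220 - 576 = 644

644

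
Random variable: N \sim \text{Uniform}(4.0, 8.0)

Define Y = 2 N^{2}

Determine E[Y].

E[Y] = 2*E[N²]
E[N] = 6
E[N²] = Var(N) + (E[N])² = 1.3333333 + 36 = 37.333333
E[Y] = 2*37.333333 = 74.666667

74.666667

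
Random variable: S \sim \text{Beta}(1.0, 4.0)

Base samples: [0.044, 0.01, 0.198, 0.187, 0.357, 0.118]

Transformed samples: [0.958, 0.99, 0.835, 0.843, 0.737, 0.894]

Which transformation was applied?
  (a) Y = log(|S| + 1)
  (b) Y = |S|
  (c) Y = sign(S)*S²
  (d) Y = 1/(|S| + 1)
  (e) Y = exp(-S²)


Checking option (d) Y = 1/(|S| + 1):
  S = 0.044 -> Y = 0.958 ✓
  S = 0.01 -> Y = 0.99 ✓
  S = 0.198 -> Y = 0.835 ✓
All samples match this transformation.

(d) 1/(|S| + 1)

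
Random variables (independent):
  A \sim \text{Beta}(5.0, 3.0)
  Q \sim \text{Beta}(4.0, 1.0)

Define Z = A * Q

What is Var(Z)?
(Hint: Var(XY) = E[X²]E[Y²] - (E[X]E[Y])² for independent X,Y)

Var(XY) = E[X²]E[Y²] - (E[X]E[Y])²
E[A] = 0.625, Var(A) = 0.026041667
E[Q] = 0.8, Var(Q) = 0.026666667
E[A²] = 0.026041667 + 0.625² = 0.41666667
E[Q²] = 0.026666667 + 0.8² = 0.66666667
Var(Z) = 0.41666667*0.66666667 - (0.625*0.8)²
= 0.27777778 - 0.25 = 0.027777778

0.027777778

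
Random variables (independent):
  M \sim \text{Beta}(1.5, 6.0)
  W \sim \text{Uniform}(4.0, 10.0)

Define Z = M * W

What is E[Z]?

For independent RVs: E[XY] = E[X]*E[Y]
E[M] = 0.2
E[W] = 7
E[Z] = 0.2 * 7 = 1.4

1.4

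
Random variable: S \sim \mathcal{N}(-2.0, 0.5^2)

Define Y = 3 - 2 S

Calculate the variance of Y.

For Y = aS + b: Var(Y) = a² * Var(S)
Var(S) = 0.5^2 = 0.25
Var(Y) = (-2)² * 0.25 = 4 * 0.25 = 1

1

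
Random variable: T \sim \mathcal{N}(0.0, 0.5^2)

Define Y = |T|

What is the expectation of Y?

For X ~ N(0, 0.5²), E[|X|] = sigma * sqrt(2/pi)
= 0.5 * sqrt(2/pi) = 0.39894228

0.39894228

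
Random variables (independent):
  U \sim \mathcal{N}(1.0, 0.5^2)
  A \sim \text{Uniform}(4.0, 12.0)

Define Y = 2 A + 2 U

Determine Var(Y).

For independent RVs: Var(aX + bY) = a²Var(X) + b²Var(Y)
Var(U) = 0.25
Var(A) = 5.3333333
Var(Y) = 2²*0.25 + 2²*5.3333333
= 4*0.25 + 4*5.3333333 = 22.333333

22.333333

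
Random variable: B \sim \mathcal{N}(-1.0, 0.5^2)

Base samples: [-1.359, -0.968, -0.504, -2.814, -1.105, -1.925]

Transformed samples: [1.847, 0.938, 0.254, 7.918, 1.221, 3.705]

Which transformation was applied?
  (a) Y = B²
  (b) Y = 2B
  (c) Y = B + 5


Checking option (a) Y = B²:
  B = -1.359 -> Y = 1.847 ✓
  B = -0.968 -> Y = 0.938 ✓
  B = -0.504 -> Y = 0.254 ✓
All samples match this transformation.

(a) B²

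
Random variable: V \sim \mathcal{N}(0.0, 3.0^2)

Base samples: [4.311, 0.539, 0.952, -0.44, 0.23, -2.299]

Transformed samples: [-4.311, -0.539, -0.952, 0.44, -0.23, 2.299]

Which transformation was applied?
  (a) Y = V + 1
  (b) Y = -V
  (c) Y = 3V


Checking option (b) Y = -V:
  V = 4.311 -> Y = -4.311 ✓
  V = 0.539 -> Y = -0.539 ✓
  V = 0.952 -> Y = -0.952 ✓
All samples match this transformation.

(b) -V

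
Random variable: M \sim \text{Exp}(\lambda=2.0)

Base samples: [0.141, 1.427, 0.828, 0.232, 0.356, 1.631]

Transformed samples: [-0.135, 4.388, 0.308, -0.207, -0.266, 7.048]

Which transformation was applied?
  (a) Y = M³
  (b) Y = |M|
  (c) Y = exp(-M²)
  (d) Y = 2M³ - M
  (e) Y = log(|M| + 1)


Checking option (d) Y = 2M³ - M:
  M = 0.141 -> Y = -0.135 ✓
  M = 1.427 -> Y = 4.388 ✓
  M = 0.828 -> Y = 0.308 ✓
All samples match this transformation.

(d) 2M³ - M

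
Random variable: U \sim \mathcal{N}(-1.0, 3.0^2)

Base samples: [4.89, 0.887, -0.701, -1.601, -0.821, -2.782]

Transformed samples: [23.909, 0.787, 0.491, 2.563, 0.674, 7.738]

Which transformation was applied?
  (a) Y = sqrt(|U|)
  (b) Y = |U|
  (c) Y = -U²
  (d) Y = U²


Checking option (d) Y = U²:
  U = 4.89 -> Y = 23.909 ✓
  U = 0.887 -> Y = 0.787 ✓
  U = -0.701 -> Y = 0.491 ✓
All samples match this transformation.

(d) U²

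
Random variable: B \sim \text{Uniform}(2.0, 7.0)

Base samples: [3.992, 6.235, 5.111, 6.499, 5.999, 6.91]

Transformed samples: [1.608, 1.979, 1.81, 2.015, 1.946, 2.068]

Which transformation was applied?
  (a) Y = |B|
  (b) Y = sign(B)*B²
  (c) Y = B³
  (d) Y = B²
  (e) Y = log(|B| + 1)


Checking option (e) Y = log(|B| + 1):
  B = 3.992 -> Y = 1.608 ✓
  B = 6.235 -> Y = 1.979 ✓
  B = 5.111 -> Y = 1.81 ✓
All samples match this transformation.

(e) log(|B| + 1)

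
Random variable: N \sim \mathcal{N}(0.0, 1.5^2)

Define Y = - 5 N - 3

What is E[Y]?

For Y = -5N - 3:
E[Y] = -5 * E[N] - 3
E[N] = 0.0 = 0
E[Y] = -5 * 0 - 3 = -3

-3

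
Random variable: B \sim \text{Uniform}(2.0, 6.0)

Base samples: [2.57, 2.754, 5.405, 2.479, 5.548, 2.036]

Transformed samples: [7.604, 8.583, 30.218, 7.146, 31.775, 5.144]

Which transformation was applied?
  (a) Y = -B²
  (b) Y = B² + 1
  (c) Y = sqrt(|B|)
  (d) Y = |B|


Checking option (b) Y = B² + 1:
  B = 2.57 -> Y = 7.604 ✓
  B = 2.754 -> Y = 8.583 ✓
  B = 5.405 -> Y = 30.218 ✓
All samples match this transformation.

(b) B² + 1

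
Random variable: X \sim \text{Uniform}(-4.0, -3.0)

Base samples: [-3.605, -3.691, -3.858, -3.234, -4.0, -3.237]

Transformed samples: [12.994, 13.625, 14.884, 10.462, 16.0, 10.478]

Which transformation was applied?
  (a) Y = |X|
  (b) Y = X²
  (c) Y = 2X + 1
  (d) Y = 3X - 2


Checking option (b) Y = X²:
  X = -3.605 -> Y = 12.994 ✓
  X = -3.691 -> Y = 13.625 ✓
  X = -3.858 -> Y = 14.884 ✓
All samples match this transformation.

(b) X²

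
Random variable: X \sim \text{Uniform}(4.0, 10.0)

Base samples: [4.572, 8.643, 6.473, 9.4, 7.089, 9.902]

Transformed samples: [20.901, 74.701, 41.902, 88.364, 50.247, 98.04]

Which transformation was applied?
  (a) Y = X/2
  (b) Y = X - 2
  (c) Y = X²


Checking option (c) Y = X²:
  X = 4.572 -> Y = 20.901 ✓
  X = 8.643 -> Y = 74.701 ✓
  X = 6.473 -> Y = 41.902 ✓
All samples match this transformation.

(c) X²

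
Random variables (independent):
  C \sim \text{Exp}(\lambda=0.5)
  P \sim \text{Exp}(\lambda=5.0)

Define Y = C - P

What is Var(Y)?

For independent RVs: Var(aX + bY) = a²Var(X) + b²Var(Y)
Var(C) = 4
Var(P) = 0.04
Var(Y) = 1²*4 + (-1)²*0.04
= 1*4 + 1*0.04 = 4.04

4.04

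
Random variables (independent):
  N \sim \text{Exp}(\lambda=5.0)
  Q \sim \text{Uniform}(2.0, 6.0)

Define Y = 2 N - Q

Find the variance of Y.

For independent RVs: Var(aX + bY) = a²Var(X) + b²Var(Y)
Var(N) = 0.04
Var(Q) = 1.3333333
Var(Y) = 2²*0.04 + (-1)²*1.3333333
= 4*0.04 + 1*1.3333333 = 1.4933333

1.4933333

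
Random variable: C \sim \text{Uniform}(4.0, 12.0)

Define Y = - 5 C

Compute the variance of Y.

For Y = aC + b: Var(Y) = a² * Var(C)
Var(C) = (12 - 4)^2/12 = 5.3333333
Var(Y) = (-5)² * 5.3333333 = 25 * 5.3333333 = 133.33333

133.33333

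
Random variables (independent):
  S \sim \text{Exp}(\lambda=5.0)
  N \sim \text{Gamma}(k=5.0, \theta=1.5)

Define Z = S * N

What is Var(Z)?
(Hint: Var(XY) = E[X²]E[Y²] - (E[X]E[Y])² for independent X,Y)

Var(XY) = E[X²]E[Y²] - (E[X]E[Y])²
E[S] = 0.2, Var(S) = 0.04
E[N] = 7.5, Var(N) = 11.25
E[S²] = 0.04 + 0.2² = 0.08
E[N²] = 11.25 + 7.5² = 67.5
Var(Z) = 0.08*67.5 - (0.2*7.5)²
= 5.4 - 2.25 = 3.15

3.15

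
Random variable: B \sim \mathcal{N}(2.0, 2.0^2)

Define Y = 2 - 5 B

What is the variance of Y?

For Y = aB + b: Var(Y) = a² * Var(B)
Var(B) = 2.0^2 = 4
Var(Y) = (-5)² * 4 = 25 * 4 = 100

100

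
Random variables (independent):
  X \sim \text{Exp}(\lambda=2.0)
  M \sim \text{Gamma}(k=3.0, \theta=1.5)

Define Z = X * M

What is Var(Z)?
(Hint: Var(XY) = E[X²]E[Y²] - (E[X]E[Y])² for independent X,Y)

Var(XY) = E[X²]E[Y²] - (E[X]E[Y])²
E[X] = 0.5, Var(X) = 0.25
E[M] = 4.5, Var(M) = 6.75
E[X²] = 0.25 + 0.5² = 0.5
E[M²] = 6.75 + 4.5² = 27
Var(Z) = 0.5*27 - (0.5*4.5)²
= 13.5 - 5.0625 = 8.4375

8.4375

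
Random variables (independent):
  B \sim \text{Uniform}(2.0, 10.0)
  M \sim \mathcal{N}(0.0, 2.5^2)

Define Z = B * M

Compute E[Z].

For independent RVs: E[XY] = E[X]*E[Y]
E[B] = 6
E[M] = 0
E[Z] = 6 * 0 = 0

0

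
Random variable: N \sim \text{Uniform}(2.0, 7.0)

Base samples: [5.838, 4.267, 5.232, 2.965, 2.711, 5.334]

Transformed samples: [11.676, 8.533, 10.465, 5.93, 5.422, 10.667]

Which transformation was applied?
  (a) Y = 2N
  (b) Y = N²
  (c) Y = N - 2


Checking option (a) Y = 2N:
  N = 5.838 -> Y = 11.676 ✓
  N = 4.267 -> Y = 8.533 ✓
  N = 5.232 -> Y = 10.465 ✓
All samples match this transformation.

(a) 2N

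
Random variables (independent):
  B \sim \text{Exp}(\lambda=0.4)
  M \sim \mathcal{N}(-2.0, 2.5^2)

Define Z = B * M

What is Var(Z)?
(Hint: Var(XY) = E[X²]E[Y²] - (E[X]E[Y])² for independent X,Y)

Var(XY) = E[X²]E[Y²] - (E[X]E[Y])²
E[B] = 2.5, Var(B) = 6.25
E[M] = -2, Var(M) = 6.25
E[B²] = 6.25 + 2.5² = 12.5
E[M²] = 6.25 + (-2)² = 10.25
Var(Z) = 12.5*10.25 - (2.5*(-2))²
= 128.125 - 25 = 103.125

103.125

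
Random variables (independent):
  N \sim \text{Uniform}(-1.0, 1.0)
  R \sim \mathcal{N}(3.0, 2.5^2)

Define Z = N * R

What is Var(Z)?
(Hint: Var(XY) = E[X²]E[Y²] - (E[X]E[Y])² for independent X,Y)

Var(XY) = E[X²]E[Y²] - (E[X]E[Y])²
E[N] = 0, Var(N) = 0.33333333
E[R] = 3, Var(R) = 6.25
E[N²] = 0.33333333 + 0² = 0.33333333
E[R²] = 6.25 + 3² = 15.25
Var(Z) = 0.33333333*15.25 - (0*3)²
= 5.0833333 - 0 = 5.0833333

5.0833333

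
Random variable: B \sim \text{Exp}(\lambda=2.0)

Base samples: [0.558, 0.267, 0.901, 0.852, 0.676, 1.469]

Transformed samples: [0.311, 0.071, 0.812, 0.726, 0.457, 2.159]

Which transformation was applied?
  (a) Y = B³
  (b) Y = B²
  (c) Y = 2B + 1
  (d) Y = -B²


Checking option (b) Y = B²:
  B = 0.558 -> Y = 0.311 ✓
  B = 0.267 -> Y = 0.071 ✓
  B = 0.901 -> Y = 0.812 ✓
All samples match this transformation.

(b) B²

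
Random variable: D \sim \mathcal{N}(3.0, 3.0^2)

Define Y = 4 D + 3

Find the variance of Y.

For Y = aD + b: Var(Y) = a² * Var(D)
Var(D) = 3.0^2 = 9
Var(Y) = 4² * 9 = 16 * 9 = 144

144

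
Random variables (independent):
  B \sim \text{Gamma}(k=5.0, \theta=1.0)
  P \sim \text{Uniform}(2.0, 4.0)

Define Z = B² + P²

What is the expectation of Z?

E[Z] = E[B²] + E[P²]
E[B²] = Var(B) + E[B]² = 5 + 25 = 30
E[P²] = Var(P) + E[P]² = 0.33333333 + 9 = 9.3333333
E[Z] = 30 + 9.3333333 = 39.333333

39.333333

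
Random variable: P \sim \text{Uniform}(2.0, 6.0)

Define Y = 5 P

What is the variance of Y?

For Y = aP + b: Var(Y) = a² * Var(P)
Var(P) = (6 - 2)^2/12 = 1.3333333
Var(Y) = 5² * 1.3333333 = 25 * 1.3333333 = 33.333333

33.333333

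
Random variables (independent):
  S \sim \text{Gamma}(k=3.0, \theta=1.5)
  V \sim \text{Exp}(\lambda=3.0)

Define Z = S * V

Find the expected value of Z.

For independent RVs: E[XY] = E[X]*E[Y]
E[S] = 4.5
E[V] = 0.33333333
E[Z] = 4.5 * 0.33333333 = 1.5

1.5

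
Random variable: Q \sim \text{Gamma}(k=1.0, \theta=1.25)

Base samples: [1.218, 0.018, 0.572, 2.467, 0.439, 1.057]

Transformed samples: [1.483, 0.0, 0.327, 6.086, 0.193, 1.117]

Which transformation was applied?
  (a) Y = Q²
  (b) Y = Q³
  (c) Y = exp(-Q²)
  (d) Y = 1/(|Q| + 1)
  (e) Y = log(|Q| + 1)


Checking option (a) Y = Q²:
  Q = 1.218 -> Y = 1.483 ✓
  Q = 0.018 -> Y = 0.0 ✓
  Q = 0.572 -> Y = 0.327 ✓
All samples match this transformation.

(a) Q²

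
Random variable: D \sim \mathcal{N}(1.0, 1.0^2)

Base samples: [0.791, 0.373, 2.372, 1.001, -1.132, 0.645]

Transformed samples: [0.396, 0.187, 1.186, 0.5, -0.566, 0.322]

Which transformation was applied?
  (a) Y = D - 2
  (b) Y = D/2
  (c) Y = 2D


Checking option (b) Y = D/2:
  D = 0.791 -> Y = 0.396 ✓
  D = 0.373 -> Y = 0.187 ✓
  D = 2.372 -> Y = 1.186 ✓
All samples match this transformation.

(b) D/2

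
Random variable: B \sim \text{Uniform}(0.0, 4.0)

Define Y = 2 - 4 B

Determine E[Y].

For Y = -4B + 2:
E[Y] = -4 * E[B] + 2
E[B] = (0 + 4)/2 = 2
E[Y] = -4 * 2 + 2 = -6

-6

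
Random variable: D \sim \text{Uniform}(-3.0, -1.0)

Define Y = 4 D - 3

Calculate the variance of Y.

For Y = aD + b: Var(Y) = a² * Var(D)
Var(D) = (-1 + 3)^2/12 = 0.33333333
Var(Y) = 4² * 0.33333333 = 16 * 0.33333333 = 5.3333333

5.3333333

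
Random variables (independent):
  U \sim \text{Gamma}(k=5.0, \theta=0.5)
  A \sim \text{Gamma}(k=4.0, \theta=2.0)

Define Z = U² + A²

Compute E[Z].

E[Z] = E[U²] + E[A²]
E[U²] = Var(U) + E[U]² = 1.25 + 6.25 = 7.5
E[A²] = Var(A) + E[A]² = 16 + 64 = 80
E[Z] = 7.5 + 80 = 87.5

87.5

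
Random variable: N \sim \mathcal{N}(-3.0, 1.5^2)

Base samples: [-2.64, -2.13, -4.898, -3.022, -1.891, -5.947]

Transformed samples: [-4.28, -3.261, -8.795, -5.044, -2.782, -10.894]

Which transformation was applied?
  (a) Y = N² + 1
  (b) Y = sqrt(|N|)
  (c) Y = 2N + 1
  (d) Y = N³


Checking option (c) Y = 2N + 1:
  N = -2.64 -> Y = -4.28 ✓
  N = -2.13 -> Y = -3.261 ✓
  N = -4.898 -> Y = -8.795 ✓
All samples match this transformation.

(c) 2N + 1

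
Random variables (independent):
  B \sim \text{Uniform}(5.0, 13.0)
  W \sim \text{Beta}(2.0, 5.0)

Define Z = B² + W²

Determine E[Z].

E[Z] = E[B²] + E[W²]
E[B²] = Var(B) + E[B]² = 5.3333333 + 81 = 86.333333
E[W²] = Var(W) + E[W]² = 0.025510204 + 0.081632653 = 0.10714286
E[Z] = 86.333333 + 0.10714286 = 86.440476

86.440476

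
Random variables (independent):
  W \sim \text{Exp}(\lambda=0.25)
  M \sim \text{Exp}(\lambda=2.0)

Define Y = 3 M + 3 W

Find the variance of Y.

For independent RVs: Var(aX + bY) = a²Var(X) + b²Var(Y)
Var(W) = 16
Var(M) = 0.25
Var(Y) = 3²*16 + 3²*0.25
= 9*16 + 9*0.25 = 146.25

146.25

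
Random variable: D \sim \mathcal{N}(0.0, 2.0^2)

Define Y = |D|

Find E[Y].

For X ~ N(0, 2.0²), E[|X|] = sigma * sqrt(2/pi)
= 2.0 * sqrt(2/pi) = 1.5957691

1.5957691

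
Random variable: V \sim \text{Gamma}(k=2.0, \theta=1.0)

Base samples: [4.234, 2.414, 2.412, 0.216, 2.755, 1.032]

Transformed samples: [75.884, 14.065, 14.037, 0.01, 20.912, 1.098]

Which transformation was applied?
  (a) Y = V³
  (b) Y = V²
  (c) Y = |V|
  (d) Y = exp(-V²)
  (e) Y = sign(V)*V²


Checking option (a) Y = V³:
  V = 4.234 -> Y = 75.884 ✓
  V = 2.414 -> Y = 14.065 ✓
  V = 2.412 -> Y = 14.037 ✓
All samples match this transformation.

(a) V³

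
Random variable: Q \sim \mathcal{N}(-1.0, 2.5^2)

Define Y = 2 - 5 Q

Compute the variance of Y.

For Y = aQ + b: Var(Y) = a² * Var(Q)
Var(Q) = 2.5^2 = 6.25
Var(Y) = (-5)² * 6.25 = 25 * 6.25 = 156.25

156.25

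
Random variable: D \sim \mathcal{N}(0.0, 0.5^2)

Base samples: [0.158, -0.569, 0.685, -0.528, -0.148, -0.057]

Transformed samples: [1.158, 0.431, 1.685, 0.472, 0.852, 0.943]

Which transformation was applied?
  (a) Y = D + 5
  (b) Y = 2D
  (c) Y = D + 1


Checking option (c) Y = D + 1:
  D = 0.158 -> Y = 1.158 ✓
  D = -0.569 -> Y = 0.431 ✓
  D = 0.685 -> Y = 1.685 ✓
All samples match this transformation.

(c) D + 1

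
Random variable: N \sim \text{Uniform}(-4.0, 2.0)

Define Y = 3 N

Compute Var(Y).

For Y = aN + b: Var(Y) = a² * Var(N)
Var(N) = (2 + 4)^2/12 = 3
Var(Y) = 3² * 3 = 9 * 3 = 27

27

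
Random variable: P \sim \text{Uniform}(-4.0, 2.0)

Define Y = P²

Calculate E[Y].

Using E[X²] = Var(X) + (E[X])²:
E[P] = -1
Var(P) = (2 + 4)^2/12 = 3
E[P²] = 3 + (-1)² = 3 + 1 = 4

4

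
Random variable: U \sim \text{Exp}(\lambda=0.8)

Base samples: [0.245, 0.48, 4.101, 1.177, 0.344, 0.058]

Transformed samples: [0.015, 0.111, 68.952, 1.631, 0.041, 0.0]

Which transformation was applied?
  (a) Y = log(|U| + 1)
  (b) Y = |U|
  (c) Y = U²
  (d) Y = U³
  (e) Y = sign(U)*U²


Checking option (d) Y = U³:
  U = 0.245 -> Y = 0.015 ✓
  U = 0.48 -> Y = 0.111 ✓
  U = 4.101 -> Y = 68.952 ✓
All samples match this transformation.

(d) U³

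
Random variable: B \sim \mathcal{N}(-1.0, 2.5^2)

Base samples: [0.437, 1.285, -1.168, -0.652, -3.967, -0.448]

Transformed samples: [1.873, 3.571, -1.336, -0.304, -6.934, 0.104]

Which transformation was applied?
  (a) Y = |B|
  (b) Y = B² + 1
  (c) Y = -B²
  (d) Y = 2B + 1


Checking option (d) Y = 2B + 1:
  B = 0.437 -> Y = 1.873 ✓
  B = 1.285 -> Y = 3.571 ✓
  B = -1.168 -> Y = -1.336 ✓
All samples match this transformation.

(d) 2B + 1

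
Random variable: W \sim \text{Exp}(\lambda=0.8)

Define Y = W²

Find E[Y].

Using E[X²] = Var(X) + (E[X])²:
E[W] = 1.25
Var(W) = 1/0.8^2 = 1.5625
E[W²] = 1.5625 + 1.25² = 1.5625 + 1.5625 = 3.125

3.125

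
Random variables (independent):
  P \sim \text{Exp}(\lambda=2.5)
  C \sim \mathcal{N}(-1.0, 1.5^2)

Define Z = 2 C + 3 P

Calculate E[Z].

E[Z] = 3*E[P] + 2*E[C]
E[P] = 0.4
E[C] = -1
E[Z] = 3*0.4 + 2*(-1) = -0.8

-0.8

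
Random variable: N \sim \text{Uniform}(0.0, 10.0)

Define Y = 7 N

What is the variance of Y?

For Y = aN + b: Var(Y) = a² * Var(N)
Var(N) = (10 - 0)^2/12 = 8.3333333
Var(Y) = 7² * 8.3333333 = 49 * 8.3333333 = 408.33333

408.33333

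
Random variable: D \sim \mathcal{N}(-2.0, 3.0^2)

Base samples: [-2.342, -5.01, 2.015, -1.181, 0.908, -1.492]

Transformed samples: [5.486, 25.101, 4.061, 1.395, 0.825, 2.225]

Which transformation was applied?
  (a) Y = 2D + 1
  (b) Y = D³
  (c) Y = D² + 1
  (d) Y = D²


Checking option (d) Y = D²:
  D = -2.342 -> Y = 5.486 ✓
  D = -5.01 -> Y = 25.101 ✓
  D = 2.015 -> Y = 4.061 ✓
All samples match this transformation.

(d) D²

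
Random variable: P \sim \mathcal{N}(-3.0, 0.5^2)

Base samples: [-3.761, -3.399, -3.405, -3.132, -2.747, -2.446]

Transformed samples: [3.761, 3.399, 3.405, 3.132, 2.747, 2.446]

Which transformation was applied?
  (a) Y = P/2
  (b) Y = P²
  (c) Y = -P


Checking option (c) Y = -P:
  P = -3.761 -> Y = 3.761 ✓
  P = -3.399 -> Y = 3.399 ✓
  P = -3.405 -> Y = 3.405 ✓
All samples match this transformation.

(c) -P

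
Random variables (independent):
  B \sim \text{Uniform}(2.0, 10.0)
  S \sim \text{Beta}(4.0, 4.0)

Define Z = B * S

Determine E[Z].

For independent RVs: E[XY] = E[X]*E[Y]
E[B] = 6
E[S] = 0.5
E[Z] = 6 * 0.5 = 3

3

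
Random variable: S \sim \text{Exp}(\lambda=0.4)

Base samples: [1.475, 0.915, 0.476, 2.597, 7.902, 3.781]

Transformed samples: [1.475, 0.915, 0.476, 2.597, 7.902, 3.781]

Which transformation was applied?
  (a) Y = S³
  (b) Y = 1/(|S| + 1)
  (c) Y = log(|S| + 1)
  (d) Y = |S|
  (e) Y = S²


Checking option (d) Y = |S|:
  S = 1.475 -> Y = 1.475 ✓
  S = 0.915 -> Y = 0.915 ✓
  S = 0.476 -> Y = 0.476 ✓
All samples match this transformation.

(d) |S|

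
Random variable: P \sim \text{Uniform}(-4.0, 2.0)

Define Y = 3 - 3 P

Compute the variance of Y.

For Y = aP + b: Var(Y) = a² * Var(P)
Var(P) = (2 + 4)^2/12 = 3
Var(Y) = (-3)² * 3 = 9 * 3 = 27

27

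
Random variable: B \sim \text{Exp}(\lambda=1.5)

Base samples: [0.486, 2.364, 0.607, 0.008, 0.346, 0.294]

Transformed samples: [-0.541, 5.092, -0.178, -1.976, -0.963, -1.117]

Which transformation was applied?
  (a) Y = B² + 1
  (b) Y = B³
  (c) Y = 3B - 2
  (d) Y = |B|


Checking option (c) Y = 3B - 2:
  B = 0.486 -> Y = -0.541 ✓
  B = 2.364 -> Y = 5.092 ✓
  B = 0.607 -> Y = -0.178 ✓
All samples match this transformation.

(c) 3B - 2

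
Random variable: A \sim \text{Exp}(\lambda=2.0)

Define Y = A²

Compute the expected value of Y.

Using E[X²] = Var(X) + (E[X])²:
E[A] = 0.5
Var(A) = 1/2.0^2 = 0.25
E[A²] = 0.25 + 0.5² = 0.25 + 0.25 = 0.5

0.5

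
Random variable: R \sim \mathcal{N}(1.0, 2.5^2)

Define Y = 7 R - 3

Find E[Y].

For Y = 7R - 3:
E[Y] = 7 * E[R] - 3
E[R] = 1.0 = 1
E[Y] = 7 * 1 - 3 = 4

4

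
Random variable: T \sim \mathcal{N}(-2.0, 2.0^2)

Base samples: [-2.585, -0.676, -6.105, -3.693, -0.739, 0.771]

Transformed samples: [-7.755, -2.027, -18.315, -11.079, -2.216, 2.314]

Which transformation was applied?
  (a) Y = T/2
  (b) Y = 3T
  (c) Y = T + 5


Checking option (b) Y = 3T:
  T = -2.585 -> Y = -7.755 ✓
  T = -0.676 -> Y = -2.027 ✓
  T = -6.105 -> Y = -18.315 ✓
All samples match this transformation.

(b) 3T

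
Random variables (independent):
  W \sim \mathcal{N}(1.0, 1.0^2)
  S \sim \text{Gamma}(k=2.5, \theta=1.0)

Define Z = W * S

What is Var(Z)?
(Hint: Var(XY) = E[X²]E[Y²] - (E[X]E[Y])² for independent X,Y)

Var(XY) = E[X²]E[Y²] - (E[X]E[Y])²
E[W] = 1, Var(W) = 1
E[S] = 2.5, Var(S) = 2.5
E[W²] = 1 + 1² = 2
E[S²] = 2.5 + 2.5² = 8.75
Var(Z) = 2*8.75 - (1*2.5)²
= 17.5 - 6.25 = 11.25

11.25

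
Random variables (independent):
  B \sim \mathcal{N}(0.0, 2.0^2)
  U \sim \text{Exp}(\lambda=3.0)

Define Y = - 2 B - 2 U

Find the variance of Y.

For independent RVs: Var(aX + bY) = a²Var(X) + b²Var(Y)
Var(B) = 4
Var(U) = 0.11111111
Var(Y) = (-2)²*4 + (-2)²*0.11111111
= 4*4 + 4*0.11111111 = 16.444444

16.444444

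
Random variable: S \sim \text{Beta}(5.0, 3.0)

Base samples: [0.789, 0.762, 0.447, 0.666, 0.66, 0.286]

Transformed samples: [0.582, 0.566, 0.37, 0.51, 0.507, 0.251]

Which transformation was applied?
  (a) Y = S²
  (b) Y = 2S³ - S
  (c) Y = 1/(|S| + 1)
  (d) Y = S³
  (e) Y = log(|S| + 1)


Checking option (e) Y = log(|S| + 1):
  S = 0.789 -> Y = 0.582 ✓
  S = 0.762 -> Y = 0.566 ✓
  S = 0.447 -> Y = 0.37 ✓
All samples match this transformation.

(e) log(|S| + 1)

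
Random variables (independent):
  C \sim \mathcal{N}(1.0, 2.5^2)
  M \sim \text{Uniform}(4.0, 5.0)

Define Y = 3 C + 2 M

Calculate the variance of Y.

For independent RVs: Var(aX + bY) = a²Var(X) + b²Var(Y)
Var(C) = 6.25
Var(M) = 0.083333333
Var(Y) = 3²*6.25 + 2²*0.083333333
= 9*6.25 + 4*0.083333333 = 56.583333

56.583333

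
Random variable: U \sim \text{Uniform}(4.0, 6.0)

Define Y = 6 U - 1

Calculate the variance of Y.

For Y = aU + b: Var(Y) = a² * Var(U)
Var(U) = (6 - 4)^2/12 = 0.33333333
Var(Y) = 6² * 0.33333333 = 36 * 0.33333333 = 12

12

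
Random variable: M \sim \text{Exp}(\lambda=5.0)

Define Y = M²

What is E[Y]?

E[M²] = Var(M) + (E[M])² = 0.04 + 0.04 = 0.08

0.08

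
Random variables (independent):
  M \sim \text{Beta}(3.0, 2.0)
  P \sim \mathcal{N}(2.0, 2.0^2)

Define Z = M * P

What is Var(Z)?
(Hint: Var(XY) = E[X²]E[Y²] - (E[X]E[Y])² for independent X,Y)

Var(XY) = E[X²]E[Y²] - (E[X]E[Y])²
E[M] = 0.6, Var(M) = 0.04
E[P] = 2, Var(P) = 4
E[M²] = 0.04 + 0.6² = 0.4
E[P²] = 4 + 2² = 8
Var(Z) = 0.4*8 - (0.6*2)²
= 3.2 - 1.44 = 1.76

1.76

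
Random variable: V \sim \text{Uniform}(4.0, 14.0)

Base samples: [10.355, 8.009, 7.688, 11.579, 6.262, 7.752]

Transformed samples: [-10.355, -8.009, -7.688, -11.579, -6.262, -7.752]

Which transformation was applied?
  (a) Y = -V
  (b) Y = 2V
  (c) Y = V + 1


Checking option (a) Y = -V:
  V = 10.355 -> Y = -10.355 ✓
  V = 8.009 -> Y = -8.009 ✓
  V = 7.688 -> Y = -7.688 ✓
All samples match this transformation.

(a) -V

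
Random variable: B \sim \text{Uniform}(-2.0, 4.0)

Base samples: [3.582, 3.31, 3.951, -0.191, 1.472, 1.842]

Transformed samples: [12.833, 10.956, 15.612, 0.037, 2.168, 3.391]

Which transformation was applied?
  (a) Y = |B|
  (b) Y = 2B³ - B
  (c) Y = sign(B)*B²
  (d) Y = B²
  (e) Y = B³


Checking option (d) Y = B²:
  B = 3.582 -> Y = 12.833 ✓
  B = 3.31 -> Y = 10.956 ✓
  B = 3.951 -> Y = 15.612 ✓
All samples match this transformation.

(d) B²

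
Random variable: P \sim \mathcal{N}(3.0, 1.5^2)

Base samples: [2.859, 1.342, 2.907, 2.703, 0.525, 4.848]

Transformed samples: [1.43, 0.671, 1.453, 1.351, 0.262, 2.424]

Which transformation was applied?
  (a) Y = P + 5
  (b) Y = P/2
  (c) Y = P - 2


Checking option (b) Y = P/2:
  P = 2.859 -> Y = 1.43 ✓
  P = 1.342 -> Y = 0.671 ✓
  P = 2.907 -> Y = 1.453 ✓
All samples match this transformation.

(b) P/2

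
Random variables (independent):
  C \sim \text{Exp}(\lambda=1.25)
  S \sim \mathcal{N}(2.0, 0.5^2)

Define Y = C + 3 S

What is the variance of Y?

For independent RVs: Var(aX + bY) = a²Var(X) + b²Var(Y)
Var(C) = 0.64
Var(S) = 0.25
Var(Y) = 1²*0.64 + 3²*0.25
= 1*0.64 + 9*0.25 = 2.89

2.89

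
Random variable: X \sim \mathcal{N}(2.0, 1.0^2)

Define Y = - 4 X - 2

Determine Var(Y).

For Y = aX + b: Var(Y) = a² * Var(X)
Var(X) = 1.0^2 = 1
Var(Y) = (-4)² * 1 = 16 * 1 = 16

16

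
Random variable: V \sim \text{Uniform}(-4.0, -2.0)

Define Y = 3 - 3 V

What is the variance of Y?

For Y = aV + b: Var(Y) = a² * Var(V)
Var(V) = (-2 + 4)^2/12 = 0.33333333
Var(Y) = (-3)² * 0.33333333 = 9 * 0.33333333 = 3

3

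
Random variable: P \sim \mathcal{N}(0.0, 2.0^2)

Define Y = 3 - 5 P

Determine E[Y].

For Y = -5P + 3:
E[Y] = -5 * E[P] + 3
E[P] = 0.0 = 0
E[Y] = -5 * 0 + 3 = 3

3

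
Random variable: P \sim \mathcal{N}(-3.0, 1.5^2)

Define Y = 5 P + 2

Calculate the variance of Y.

For Y = aP + b: Var(Y) = a² * Var(P)
Var(P) = 1.5^2 = 2.25
Var(Y) = 5² * 2.25 = 25 * 2.25 = 56.25

56.25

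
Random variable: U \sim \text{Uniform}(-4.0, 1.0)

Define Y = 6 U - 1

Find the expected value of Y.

For Y = 6U - 1:
E[Y] = 6 * E[U] - 1
E[U] = (-4 + 1)/2 = -1.5
E[Y] = 6 * (-1.5) - 1 = -10

-10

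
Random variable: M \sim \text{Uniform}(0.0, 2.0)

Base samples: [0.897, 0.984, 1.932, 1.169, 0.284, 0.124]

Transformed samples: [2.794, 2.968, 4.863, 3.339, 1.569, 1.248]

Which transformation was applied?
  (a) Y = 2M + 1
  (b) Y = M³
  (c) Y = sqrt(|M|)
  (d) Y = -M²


Checking option (a) Y = 2M + 1:
  M = 0.897 -> Y = 2.794 ✓
  M = 0.984 -> Y = 2.968 ✓
  M = 1.932 -> Y = 4.863 ✓
All samples match this transformation.

(a) 2M + 1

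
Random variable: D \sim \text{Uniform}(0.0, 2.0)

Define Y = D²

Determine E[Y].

E[D²] = Var(D) + (E[D])² = 0.33333333 + 1 = 1.3333333

1.3333333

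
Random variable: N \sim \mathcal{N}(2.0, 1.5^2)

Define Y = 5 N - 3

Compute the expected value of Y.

For Y = 5N - 3:
E[Y] = 5 * E[N] - 3
E[N] = 2.0 = 2
E[Y] = 5 * 2 - 3 = 7

7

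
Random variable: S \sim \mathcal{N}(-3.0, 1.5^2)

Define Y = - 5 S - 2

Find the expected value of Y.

For Y = -5S - 2:
E[Y] = -5 * E[S] - 2
E[S] = -3.0 = -3
E[Y] = -5 * (-3) - 2 = 13

13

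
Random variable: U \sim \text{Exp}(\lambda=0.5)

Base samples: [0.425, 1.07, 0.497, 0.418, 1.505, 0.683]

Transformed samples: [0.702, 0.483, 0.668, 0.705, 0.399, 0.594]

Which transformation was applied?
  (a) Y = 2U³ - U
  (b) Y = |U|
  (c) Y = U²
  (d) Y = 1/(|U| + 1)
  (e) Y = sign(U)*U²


Checking option (d) Y = 1/(|U| + 1):
  U = 0.425 -> Y = 0.702 ✓
  U = 1.07 -> Y = 0.483 ✓
  U = 0.497 -> Y = 0.668 ✓
All samples match this transformation.

(d) 1/(|U| + 1)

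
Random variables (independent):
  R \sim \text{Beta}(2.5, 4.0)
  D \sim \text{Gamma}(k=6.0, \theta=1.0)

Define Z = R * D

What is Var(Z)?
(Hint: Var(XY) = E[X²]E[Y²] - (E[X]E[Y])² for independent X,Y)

Var(XY) = E[X²]E[Y²] - (E[X]E[Y])²
E[R] = 0.38461538, Var(R) = 0.031558185
E[D] = 6, Var(D) = 6
E[R²] = 0.031558185 + 0.38461538² = 0.17948718
E[D²] = 6 + 6² = 42
Var(Z) = 0.17948718*42 - (0.38461538*6)²
= 7.5384615 - 5.3254438 = 2.2130178

2.2130178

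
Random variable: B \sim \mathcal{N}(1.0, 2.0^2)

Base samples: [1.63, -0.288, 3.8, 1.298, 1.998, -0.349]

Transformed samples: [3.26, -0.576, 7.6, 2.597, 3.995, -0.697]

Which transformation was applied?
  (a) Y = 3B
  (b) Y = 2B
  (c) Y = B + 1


Checking option (b) Y = 2B:
  B = 1.63 -> Y = 3.26 ✓
  B = -0.288 -> Y = -0.576 ✓
  B = 3.8 -> Y = 7.6 ✓
All samples match this transformation.

(b) 2B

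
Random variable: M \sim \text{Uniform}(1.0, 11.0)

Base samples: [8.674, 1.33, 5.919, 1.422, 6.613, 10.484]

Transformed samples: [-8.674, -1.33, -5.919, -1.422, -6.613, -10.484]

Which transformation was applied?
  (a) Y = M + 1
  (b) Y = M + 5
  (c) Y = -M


Checking option (c) Y = -M:
  M = 8.674 -> Y = -8.674 ✓
  M = 1.33 -> Y = -1.33 ✓
  M = 5.919 -> Y = -5.919 ✓
All samples match this transformation.

(c) -M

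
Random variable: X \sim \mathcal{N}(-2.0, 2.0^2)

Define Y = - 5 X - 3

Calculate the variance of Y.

For Y = aX + b: Var(Y) = a² * Var(X)
Var(X) = 2.0^2 = 4
Var(Y) = (-5)² * 4 = 25 * 4 = 100

100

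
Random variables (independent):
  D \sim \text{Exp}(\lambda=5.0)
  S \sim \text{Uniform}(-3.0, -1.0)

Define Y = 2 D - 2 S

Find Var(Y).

For independent RVs: Var(aX + bY) = a²Var(X) + b²Var(Y)
Var(D) = 0.04
Var(S) = 0.33333333
Var(Y) = 2²*0.04 + (-2)²*0.33333333
= 4*0.04 + 4*0.33333333 = 1.4933333

1.4933333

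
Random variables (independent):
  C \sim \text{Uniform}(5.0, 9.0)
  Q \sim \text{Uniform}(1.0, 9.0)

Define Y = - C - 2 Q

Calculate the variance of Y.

For independent RVs: Var(aX + bY) = a²Var(X) + b²Var(Y)
Var(C) = 1.3333333
Var(Q) = 5.3333333
Var(Y) = (-1)²*1.3333333 + (-2)²*5.3333333
= 1*1.3333333 + 4*5.3333333 = 22.666667

22.666667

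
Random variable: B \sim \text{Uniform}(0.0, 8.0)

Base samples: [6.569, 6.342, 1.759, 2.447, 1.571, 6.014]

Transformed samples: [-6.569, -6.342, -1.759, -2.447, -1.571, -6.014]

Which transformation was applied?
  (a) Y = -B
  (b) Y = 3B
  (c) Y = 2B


Checking option (a) Y = -B:
  B = 6.569 -> Y = -6.569 ✓
  B = 6.342 -> Y = -6.342 ✓
  B = 1.759 -> Y = -1.759 ✓
All samples match this transformation.

(a) -B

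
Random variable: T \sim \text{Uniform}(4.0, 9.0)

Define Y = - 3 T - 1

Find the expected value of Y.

For Y = -3T - 1:
E[Y] = -3 * E[T] - 1
E[T] = (4 + 9)/2 = 6.5
E[Y] = -3 * 6.5 - 1 = -20.5

-20.5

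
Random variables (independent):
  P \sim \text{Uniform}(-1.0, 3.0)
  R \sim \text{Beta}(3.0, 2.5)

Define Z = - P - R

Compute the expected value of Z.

E[Z] = -1*E[P] - 1*E[R]
E[P] = 1
E[R] = 0.54545455
E[Z] = -1*1 - 1*0.54545455 = -1.5454545

-1.5454545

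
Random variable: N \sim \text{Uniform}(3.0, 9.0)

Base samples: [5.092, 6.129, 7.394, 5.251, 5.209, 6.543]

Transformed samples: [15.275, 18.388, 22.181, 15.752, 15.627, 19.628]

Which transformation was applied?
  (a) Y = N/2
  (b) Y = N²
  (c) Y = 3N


Checking option (c) Y = 3N:
  N = 5.092 -> Y = 15.275 ✓
  N = 6.129 -> Y = 18.388 ✓
  N = 7.394 -> Y = 22.181 ✓
All samples match this transformation.

(c) 3N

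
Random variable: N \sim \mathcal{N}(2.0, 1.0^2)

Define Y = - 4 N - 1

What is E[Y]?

For Y = -4N - 1:
E[Y] = -4 * E[N] - 1
E[N] = 2.0 = 2
E[Y] = -4 * 2 - 1 = -9

-9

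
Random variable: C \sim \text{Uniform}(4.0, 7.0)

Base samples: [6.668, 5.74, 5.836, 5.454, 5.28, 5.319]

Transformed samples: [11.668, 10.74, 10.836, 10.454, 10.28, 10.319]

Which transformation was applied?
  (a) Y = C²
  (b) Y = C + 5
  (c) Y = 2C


Checking option (b) Y = C + 5:
  C = 6.668 -> Y = 11.668 ✓
  C = 5.74 -> Y = 10.74 ✓
  C = 5.836 -> Y = 10.836 ✓
All samples match this transformation.

(b) C + 5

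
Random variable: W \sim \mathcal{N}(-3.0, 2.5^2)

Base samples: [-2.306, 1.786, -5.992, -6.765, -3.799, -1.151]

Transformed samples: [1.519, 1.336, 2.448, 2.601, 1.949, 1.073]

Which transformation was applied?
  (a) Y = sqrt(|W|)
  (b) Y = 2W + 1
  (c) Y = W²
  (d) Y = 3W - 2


Checking option (a) Y = sqrt(|W|):
  W = -2.306 -> Y = 1.519 ✓
  W = 1.786 -> Y = 1.336 ✓
  W = -5.992 -> Y = 2.448 ✓
All samples match this transformation.

(a) sqrt(|W|)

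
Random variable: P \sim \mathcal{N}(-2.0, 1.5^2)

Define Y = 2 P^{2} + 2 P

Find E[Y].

E[Y] = 2*E[P²] + 2*E[P]
E[P] = -2
E[P²] = Var(P) + (E[P])² = 2.25 + 4 = 6.25
E[Y] = 2*6.25 + 2*(-2) = 8.5

8.5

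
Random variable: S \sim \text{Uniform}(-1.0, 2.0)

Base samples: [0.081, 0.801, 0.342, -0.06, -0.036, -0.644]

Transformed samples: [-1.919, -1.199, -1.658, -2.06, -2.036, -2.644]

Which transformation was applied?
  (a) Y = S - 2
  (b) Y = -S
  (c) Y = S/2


Checking option (a) Y = S - 2:
  S = 0.081 -> Y = -1.919 ✓
  S = 0.801 -> Y = -1.199 ✓
  S = 0.342 -> Y = -1.658 ✓
All samples match this transformation.

(a) S - 2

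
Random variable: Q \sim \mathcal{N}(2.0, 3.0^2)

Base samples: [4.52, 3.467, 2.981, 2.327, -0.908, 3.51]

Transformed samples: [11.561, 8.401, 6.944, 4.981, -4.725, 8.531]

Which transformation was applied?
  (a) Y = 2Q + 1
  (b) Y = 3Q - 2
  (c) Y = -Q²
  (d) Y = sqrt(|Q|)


Checking option (b) Y = 3Q - 2:
  Q = 4.52 -> Y = 11.561 ✓
  Q = 3.467 -> Y = 8.401 ✓
  Q = 2.981 -> Y = 6.944 ✓
All samples match this transformation.

(b) 3Q - 2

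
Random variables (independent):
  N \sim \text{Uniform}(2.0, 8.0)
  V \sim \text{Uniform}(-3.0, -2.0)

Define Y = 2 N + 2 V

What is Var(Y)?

For independent RVs: Var(aX + bY) = a²Var(X) + b²Var(Y)
Var(N) = 3
Var(V) = 0.083333333
Var(Y) = 2²*3 + 2²*0.083333333
= 4*3 + 4*0.083333333 = 12.333333

12.333333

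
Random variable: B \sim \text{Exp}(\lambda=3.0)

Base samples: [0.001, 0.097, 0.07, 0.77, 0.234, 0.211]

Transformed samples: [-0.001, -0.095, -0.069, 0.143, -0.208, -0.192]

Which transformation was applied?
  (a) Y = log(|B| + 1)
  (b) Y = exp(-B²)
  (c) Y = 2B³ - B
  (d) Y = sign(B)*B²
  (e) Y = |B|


Checking option (c) Y = 2B³ - B:
  B = 0.001 -> Y = -0.001 ✓
  B = 0.097 -> Y = -0.095 ✓
  B = 0.07 -> Y = -0.069 ✓
All samples match this transformation.

(c) 2B³ - B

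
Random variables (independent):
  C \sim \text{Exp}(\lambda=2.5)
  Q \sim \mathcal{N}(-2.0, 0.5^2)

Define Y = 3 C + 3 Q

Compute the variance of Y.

For independent RVs: Var(aX + bY) = a²Var(X) + b²Var(Y)
Var(C) = 0.16
Var(Q) = 0.25
Var(Y) = 3²*0.16 + 3²*0.25
= 9*0.16 + 9*0.25 = 3.69

3.69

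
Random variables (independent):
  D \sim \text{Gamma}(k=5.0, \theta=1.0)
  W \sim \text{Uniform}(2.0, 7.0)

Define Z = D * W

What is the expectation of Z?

For independent RVs: E[XY] = E[X]*E[Y]
E[D] = 5
E[W] = 4.5
E[Z] = 5 * 4.5 = 22.5

22.5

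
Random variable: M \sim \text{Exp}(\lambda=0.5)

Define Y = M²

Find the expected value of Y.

E[M²] = Var(M) + (E[M])² = 4 + 4 = 8

8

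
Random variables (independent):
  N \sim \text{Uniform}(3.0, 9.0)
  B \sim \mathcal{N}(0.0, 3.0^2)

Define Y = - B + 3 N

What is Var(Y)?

For independent RVs: Var(aX + bY) = a²Var(X) + b²Var(Y)
Var(N) = 3
Var(B) = 9
Var(Y) = 3²*3 + (-1)²*9
= 9*3 + 1*9 = 36

36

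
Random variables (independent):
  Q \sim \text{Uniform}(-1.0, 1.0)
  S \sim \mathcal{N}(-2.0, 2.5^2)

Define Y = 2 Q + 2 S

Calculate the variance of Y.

For independent RVs: Var(aX + bY) = a²Var(X) + b²Var(Y)
Var(Q) = 0.33333333
Var(S) = 6.25
Var(Y) = 2²*0.33333333 + 2²*6.25
= 4*0.33333333 + 4*6.25 = 26.333333

26.333333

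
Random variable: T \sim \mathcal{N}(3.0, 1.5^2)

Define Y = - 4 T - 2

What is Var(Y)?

For Y = aT + b: Var(Y) = a² * Var(T)
Var(T) = 1.5^2 = 2.25
Var(Y) = (-4)² * 2.25 = 16 * 2.25 = 36

36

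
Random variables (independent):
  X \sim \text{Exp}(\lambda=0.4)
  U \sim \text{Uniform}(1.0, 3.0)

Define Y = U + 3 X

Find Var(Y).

For independent RVs: Var(aX + bY) = a²Var(X) + b²Var(Y)
Var(X) = 6.25
Var(U) = 0.33333333
Var(Y) = 3²*6.25 + 1²*0.33333333
= 9*6.25 + 1*0.33333333 = 56.583333

56.583333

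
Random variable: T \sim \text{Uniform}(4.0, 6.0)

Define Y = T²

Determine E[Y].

E[T²] = Var(T) + (E[T])² = 0.33333333 + 25 = 25.333333

25.333333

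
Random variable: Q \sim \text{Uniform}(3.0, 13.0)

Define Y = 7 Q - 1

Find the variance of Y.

For Y = aQ + b: Var(Y) = a² * Var(Q)
Var(Q) = (13 - 3)^2/12 = 8.3333333
Var(Y) = 7² * 8.3333333 = 49 * 8.3333333 = 408.33333

408.33333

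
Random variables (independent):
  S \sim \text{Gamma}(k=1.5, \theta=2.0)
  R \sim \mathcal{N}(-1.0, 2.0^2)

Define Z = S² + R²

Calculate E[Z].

E[Z] = E[S²] + E[R²]
E[S²] = Var(S) + E[S]² = 6 + 9 = 15
E[R²] = Var(R) + E[R]² = 4 + 1 = 5
E[Z] = 15 + 5 = 20

20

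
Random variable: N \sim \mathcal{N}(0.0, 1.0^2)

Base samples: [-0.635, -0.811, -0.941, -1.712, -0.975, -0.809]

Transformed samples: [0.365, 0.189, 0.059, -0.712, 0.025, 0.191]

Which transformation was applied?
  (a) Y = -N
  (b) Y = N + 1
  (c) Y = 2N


Checking option (b) Y = N + 1:
  N = -0.635 -> Y = 0.365 ✓
  N = -0.811 -> Y = 0.189 ✓
  N = -0.941 -> Y = 0.059 ✓
All samples match this transformation.

(b) N + 1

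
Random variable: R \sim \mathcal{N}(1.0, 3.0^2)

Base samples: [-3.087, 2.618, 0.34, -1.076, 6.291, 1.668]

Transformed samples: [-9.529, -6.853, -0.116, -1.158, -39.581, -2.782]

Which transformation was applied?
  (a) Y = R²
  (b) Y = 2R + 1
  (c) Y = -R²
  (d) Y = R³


Checking option (c) Y = -R²:
  R = -3.087 -> Y = -9.529 ✓
  R = 2.618 -> Y = -6.853 ✓
  R = 0.34 -> Y = -0.116 ✓
All samples match this transformation.

(c) -R²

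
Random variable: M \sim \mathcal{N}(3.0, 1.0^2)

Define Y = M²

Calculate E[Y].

E[M²] = Var(M) + (E[M])² = 1 + 9 = 10

10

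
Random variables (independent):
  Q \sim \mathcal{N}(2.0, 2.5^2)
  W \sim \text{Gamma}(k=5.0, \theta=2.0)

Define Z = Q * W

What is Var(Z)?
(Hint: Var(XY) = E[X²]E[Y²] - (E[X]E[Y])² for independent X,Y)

Var(XY) = E[X²]E[Y²] - (E[X]E[Y])²
E[Q] = 2, Var(Q) = 6.25
E[W] = 10, Var(W) = 20
E[Q²] = 6.25 + 2² = 10.25
E[W²] = 20 + 10² = 120
Var(Z) = 10.25*120 - (2*10)²
= 1230 - 400 = 830

830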